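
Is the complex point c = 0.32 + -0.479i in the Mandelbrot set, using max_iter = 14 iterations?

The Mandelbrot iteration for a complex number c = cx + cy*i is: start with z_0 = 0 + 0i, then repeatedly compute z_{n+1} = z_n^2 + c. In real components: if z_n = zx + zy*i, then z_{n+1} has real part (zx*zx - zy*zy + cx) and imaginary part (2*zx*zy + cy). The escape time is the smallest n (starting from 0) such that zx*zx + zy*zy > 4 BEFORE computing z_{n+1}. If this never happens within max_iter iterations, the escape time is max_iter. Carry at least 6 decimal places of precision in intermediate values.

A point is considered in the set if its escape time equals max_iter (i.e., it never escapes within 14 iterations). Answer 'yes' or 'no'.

z_0 = 0 + 0i, c = 0.3200 + -0.4790i
Iter 1: z = 0.3200 + -0.4790i, |z|^2 = 0.3318
Iter 2: z = 0.1930 + -0.7856i, |z|^2 = 0.6543
Iter 3: z = -0.2599 + -0.7822i, |z|^2 = 0.6793
Iter 4: z = -0.2242 + -0.0725i, |z|^2 = 0.0555
Iter 5: z = 0.3650 + -0.4465i, |z|^2 = 0.3326
Iter 6: z = 0.2539 + -0.8050i, |z|^2 = 0.7124
Iter 7: z = -0.2635 + -0.8877i, |z|^2 = 0.8575
Iter 8: z = -0.3987 + -0.0111i, |z|^2 = 0.1591
Iter 9: z = 0.4788 + -0.4701i, |z|^2 = 0.4503
Iter 10: z = 0.3282 + -0.9292i, |z|^2 = 0.9711
Iter 11: z = -0.4357 + -1.0890i, |z|^2 = 1.3757
Iter 12: z = -0.6761 + 0.4699i, |z|^2 = 0.6779
Iter 13: z = 0.5563 + -1.1144i, |z|^2 = 1.5513
Did not escape in 14 iterations → in set

Answer: yes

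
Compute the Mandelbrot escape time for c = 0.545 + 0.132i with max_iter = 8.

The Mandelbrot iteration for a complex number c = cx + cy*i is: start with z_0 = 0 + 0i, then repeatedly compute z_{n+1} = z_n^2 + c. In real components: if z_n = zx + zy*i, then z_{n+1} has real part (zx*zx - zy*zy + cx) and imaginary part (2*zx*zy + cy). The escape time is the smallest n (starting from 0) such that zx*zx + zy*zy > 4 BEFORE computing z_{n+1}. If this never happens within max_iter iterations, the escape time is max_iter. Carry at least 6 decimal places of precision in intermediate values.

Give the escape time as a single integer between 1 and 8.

Answer: 4

Derivation:
z_0 = 0 + 0i, c = 0.5450 + 0.1320i
Iter 1: z = 0.5450 + 0.1320i, |z|^2 = 0.3144
Iter 2: z = 0.8246 + 0.2759i, |z|^2 = 0.7561
Iter 3: z = 1.1489 + 0.5870i, |z|^2 = 1.6644
Iter 4: z = 1.5203 + 1.4807i, |z|^2 = 4.5039
Escaped at iteration 4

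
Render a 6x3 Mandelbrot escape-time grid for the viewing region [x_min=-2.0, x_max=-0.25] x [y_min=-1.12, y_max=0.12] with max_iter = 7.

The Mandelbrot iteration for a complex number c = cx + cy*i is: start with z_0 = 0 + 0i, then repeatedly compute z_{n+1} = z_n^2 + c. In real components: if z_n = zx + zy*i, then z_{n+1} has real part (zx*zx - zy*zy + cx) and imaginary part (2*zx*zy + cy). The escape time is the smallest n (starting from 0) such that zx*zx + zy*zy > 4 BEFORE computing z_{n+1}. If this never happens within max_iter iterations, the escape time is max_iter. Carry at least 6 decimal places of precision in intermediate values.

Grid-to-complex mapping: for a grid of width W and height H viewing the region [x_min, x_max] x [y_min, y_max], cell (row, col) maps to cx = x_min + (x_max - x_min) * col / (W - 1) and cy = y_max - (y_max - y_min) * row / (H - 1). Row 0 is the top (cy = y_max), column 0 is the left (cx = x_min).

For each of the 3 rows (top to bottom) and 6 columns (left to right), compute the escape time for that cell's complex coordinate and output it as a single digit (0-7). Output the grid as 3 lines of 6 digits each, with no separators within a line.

Answer: 167777
134577
123335

Derivation:
(row=0, col=0): c = -2.0000 + 0.1200i → escape time 1
(row=0, col=1): c = -1.6500 + 0.1200i → escape time 6
(row=0, col=2): c = -1.3000 + 0.1200i → escape time 7
(row=0, col=3): c = -0.9500 + 0.1200i → escape time 7
(row=0, col=4): c = -0.6000 + 0.1200i → escape time 7
(row=0, col=5): c = -0.2500 + 0.1200i → escape time 7
(row=1, col=0): c = -2.0000 + -0.5000i → escape time 1
(row=1, col=1): c = -1.6500 + -0.5000i → escape time 3
(row=1, col=2): c = -1.3000 + -0.5000i → escape time 4
(row=1, col=3): c = -0.9500 + -0.5000i → escape time 5
(row=1, col=4): c = -0.6000 + -0.5000i → escape time 7
(row=1, col=5): c = -0.2500 + -0.5000i → escape time 7
(row=2, col=0): c = -2.0000 + -1.1200i → escape time 1
(row=2, col=1): c = -1.6500 + -1.1200i → escape time 2
(row=2, col=2): c = -1.3000 + -1.1200i → escape time 3
(row=2, col=3): c = -0.9500 + -1.1200i → escape time 3
(row=2, col=4): c = -0.6000 + -1.1200i → escape time 3
(row=2, col=5): c = -0.2500 + -1.1200i → escape time 5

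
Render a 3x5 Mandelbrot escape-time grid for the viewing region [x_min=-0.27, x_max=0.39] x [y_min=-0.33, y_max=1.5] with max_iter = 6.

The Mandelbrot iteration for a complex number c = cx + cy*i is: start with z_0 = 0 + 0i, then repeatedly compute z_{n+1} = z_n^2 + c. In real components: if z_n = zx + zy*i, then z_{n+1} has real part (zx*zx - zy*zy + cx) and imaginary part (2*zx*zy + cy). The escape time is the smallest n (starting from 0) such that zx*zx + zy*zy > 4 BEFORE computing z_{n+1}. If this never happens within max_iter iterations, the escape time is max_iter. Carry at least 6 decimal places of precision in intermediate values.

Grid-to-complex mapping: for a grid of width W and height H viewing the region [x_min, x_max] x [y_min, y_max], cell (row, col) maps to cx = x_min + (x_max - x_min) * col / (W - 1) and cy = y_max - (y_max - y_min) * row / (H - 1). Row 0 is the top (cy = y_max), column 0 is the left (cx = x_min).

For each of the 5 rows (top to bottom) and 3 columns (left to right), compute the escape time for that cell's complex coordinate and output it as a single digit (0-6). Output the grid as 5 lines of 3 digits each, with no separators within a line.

(row=0, col=0): c = -0.2700 + 1.5000i → escape time 2
(row=0, col=1): c = 0.0600 + 1.5000i → escape time 2
(row=0, col=2): c = 0.3900 + 1.5000i → escape time 2
(row=1, col=0): c = -0.2700 + 1.0425i → escape time 5
(row=1, col=1): c = 0.0600 + 1.0425i → escape time 4
(row=1, col=2): c = 0.3900 + 1.0425i → escape time 3
(row=2, col=0): c = -0.2700 + 0.5850i → escape time 6
(row=2, col=1): c = 0.0600 + 0.5850i → escape time 6
(row=2, col=2): c = 0.3900 + 0.5850i → escape time 6
(row=3, col=0): c = -0.2700 + 0.1275i → escape time 6
(row=3, col=1): c = 0.0600 + 0.1275i → escape time 6
(row=3, col=2): c = 0.3900 + 0.1275i → escape time 6
(row=4, col=0): c = -0.2700 + -0.3300i → escape time 6
(row=4, col=1): c = 0.0600 + -0.3300i → escape time 6
(row=4, col=2): c = 0.3900 + -0.3300i → escape time 6

Answer: 222
543
666
666
666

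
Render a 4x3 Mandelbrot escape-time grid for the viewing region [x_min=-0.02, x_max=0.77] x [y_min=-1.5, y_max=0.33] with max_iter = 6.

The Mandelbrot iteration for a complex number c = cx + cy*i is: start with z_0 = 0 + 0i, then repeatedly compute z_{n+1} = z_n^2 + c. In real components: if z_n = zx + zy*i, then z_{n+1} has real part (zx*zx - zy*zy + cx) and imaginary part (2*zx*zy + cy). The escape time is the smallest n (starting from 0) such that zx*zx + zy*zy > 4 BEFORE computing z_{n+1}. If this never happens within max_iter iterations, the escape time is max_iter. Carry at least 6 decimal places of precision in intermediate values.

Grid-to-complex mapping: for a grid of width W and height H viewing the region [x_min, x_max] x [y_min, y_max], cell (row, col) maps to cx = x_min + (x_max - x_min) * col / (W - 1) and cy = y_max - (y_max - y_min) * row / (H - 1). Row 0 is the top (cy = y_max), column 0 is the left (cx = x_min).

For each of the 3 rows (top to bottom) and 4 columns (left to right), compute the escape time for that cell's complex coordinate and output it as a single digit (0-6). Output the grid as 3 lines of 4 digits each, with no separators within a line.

(row=0, col=0): c = -0.0200 + 0.3300i → escape time 6
(row=0, col=1): c = 0.2433 + 0.3300i → escape time 6
(row=0, col=2): c = 0.5067 + 0.3300i → escape time 5
(row=0, col=3): c = 0.7700 + 0.3300i → escape time 3
(row=1, col=0): c = -0.0200 + -0.5850i → escape time 6
(row=1, col=1): c = 0.2433 + -0.5850i → escape time 6
(row=1, col=2): c = 0.5067 + -0.5850i → escape time 4
(row=1, col=3): c = 0.7700 + -0.5850i → escape time 3
(row=2, col=0): c = -0.0200 + -1.5000i → escape time 2
(row=2, col=1): c = 0.2433 + -1.5000i → escape time 2
(row=2, col=2): c = 0.5067 + -1.5000i → escape time 2
(row=2, col=3): c = 0.7700 + -1.5000i → escape time 2

Answer: 6653
6643
2222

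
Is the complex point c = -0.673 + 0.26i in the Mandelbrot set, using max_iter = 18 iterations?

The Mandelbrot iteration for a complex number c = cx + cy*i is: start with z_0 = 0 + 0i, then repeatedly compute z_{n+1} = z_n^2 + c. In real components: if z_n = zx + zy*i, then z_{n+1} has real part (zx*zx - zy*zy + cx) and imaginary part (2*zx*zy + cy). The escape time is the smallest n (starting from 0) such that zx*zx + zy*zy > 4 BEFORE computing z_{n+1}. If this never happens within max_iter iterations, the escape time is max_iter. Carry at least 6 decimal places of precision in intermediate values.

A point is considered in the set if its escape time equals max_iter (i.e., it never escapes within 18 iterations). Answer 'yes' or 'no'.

Answer: yes

Derivation:
z_0 = 0 + 0i, c = -0.6730 + 0.2600i
Iter 1: z = -0.6730 + 0.2600i, |z|^2 = 0.5205
Iter 2: z = -0.2877 + -0.0900i, |z|^2 = 0.0908
Iter 3: z = -0.5983 + 0.3118i, |z|^2 = 0.4552
Iter 4: z = -0.4122 + -0.1131i, |z|^2 = 0.1827
Iter 5: z = -0.5159 + 0.3532i, |z|^2 = 0.3909
Iter 6: z = -0.5316 + -0.1044i, |z|^2 = 0.2935
Iter 7: z = -0.4013 + 0.3710i, |z|^2 = 0.2987
Iter 8: z = -0.6496 + -0.0378i, |z|^2 = 0.4235
Iter 9: z = -0.2524 + 0.3091i, |z|^2 = 0.1592
Iter 10: z = -0.7048 + 0.1040i, |z|^2 = 0.5076
Iter 11: z = -0.1870 + 0.1134i, |z|^2 = 0.0478
Iter 12: z = -0.6509 + 0.2176i, |z|^2 = 0.4710
Iter 13: z = -0.2967 + -0.0232i, |z|^2 = 0.0886
Iter 14: z = -0.5855 + 0.2738i, |z|^2 = 0.4178
Iter 15: z = -0.4051 + -0.0606i, |z|^2 = 0.1678
Iter 16: z = -0.5126 + 0.3091i, |z|^2 = 0.3583
Iter 17: z = -0.5058 + -0.0569i, |z|^2 = 0.2591
Did not escape in 18 iterations → in set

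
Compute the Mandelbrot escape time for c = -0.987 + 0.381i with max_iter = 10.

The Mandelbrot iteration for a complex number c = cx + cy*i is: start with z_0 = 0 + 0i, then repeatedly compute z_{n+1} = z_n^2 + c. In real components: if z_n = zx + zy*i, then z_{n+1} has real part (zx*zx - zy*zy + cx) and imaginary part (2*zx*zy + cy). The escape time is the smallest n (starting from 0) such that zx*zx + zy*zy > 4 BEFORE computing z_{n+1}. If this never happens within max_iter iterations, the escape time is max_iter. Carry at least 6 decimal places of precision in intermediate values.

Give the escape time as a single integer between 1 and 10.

z_0 = 0 + 0i, c = -0.9870 + 0.3810i
Iter 1: z = -0.9870 + 0.3810i, |z|^2 = 1.1193
Iter 2: z = -0.1580 + -0.3711i, |z|^2 = 0.1627
Iter 3: z = -1.0997 + 0.4983i, |z|^2 = 1.4577
Iter 4: z = -0.0258 + -0.7149i, |z|^2 = 0.5118
Iter 5: z = -1.4974 + 0.4179i, |z|^2 = 2.4170
Iter 6: z = 1.0807 + -0.8706i, |z|^2 = 1.9258
Iter 7: z = -0.5770 + -1.5007i, |z|^2 = 2.5851
Iter 8: z = -2.9061 + 2.1129i, |z|^2 = 12.9101
Escaped at iteration 8

Answer: 8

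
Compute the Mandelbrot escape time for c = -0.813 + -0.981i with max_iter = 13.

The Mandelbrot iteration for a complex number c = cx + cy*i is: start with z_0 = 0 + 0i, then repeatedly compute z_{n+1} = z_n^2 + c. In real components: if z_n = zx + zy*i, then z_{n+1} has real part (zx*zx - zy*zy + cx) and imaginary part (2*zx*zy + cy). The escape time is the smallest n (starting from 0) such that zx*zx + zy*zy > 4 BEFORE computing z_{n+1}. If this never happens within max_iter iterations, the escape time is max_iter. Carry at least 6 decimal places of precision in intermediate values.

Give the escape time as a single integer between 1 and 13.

Answer: 3

Derivation:
z_0 = 0 + 0i, c = -0.8130 + -0.9810i
Iter 1: z = -0.8130 + -0.9810i, |z|^2 = 1.6233
Iter 2: z = -1.1144 + 0.6141i, |z|^2 = 1.6190
Iter 3: z = 0.0517 + -2.3497i, |z|^2 = 5.5238
Escaped at iteration 3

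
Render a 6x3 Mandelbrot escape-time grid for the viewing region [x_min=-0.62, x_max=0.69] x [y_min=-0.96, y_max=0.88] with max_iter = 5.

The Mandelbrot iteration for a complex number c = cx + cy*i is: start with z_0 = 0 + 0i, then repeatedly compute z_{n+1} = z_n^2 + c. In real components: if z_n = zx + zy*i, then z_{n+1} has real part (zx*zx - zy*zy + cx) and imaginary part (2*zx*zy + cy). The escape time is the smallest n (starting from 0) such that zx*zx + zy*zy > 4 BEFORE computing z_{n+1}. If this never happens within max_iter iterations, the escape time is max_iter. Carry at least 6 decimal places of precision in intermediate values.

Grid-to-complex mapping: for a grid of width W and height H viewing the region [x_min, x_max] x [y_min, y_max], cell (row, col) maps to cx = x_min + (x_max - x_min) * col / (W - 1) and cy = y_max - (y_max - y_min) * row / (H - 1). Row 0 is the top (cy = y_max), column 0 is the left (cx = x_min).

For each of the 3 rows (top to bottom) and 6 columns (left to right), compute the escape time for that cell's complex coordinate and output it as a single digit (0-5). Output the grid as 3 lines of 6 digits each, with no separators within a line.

(row=0, col=0): c = -0.6200 + 0.8800i → escape time 4
(row=0, col=1): c = -0.3580 + 0.8800i → escape time 5
(row=0, col=2): c = -0.0960 + 0.8800i → escape time 5
(row=0, col=3): c = 0.1660 + 0.8800i → escape time 5
(row=0, col=4): c = 0.4280 + 0.8800i → escape time 3
(row=0, col=5): c = 0.6900 + 0.8800i → escape time 2
(row=1, col=0): c = -0.6200 + -0.0400i → escape time 5
(row=1, col=1): c = -0.3580 + -0.0400i → escape time 5
(row=1, col=2): c = -0.0960 + -0.0400i → escape time 5
(row=1, col=3): c = 0.1660 + -0.0400i → escape time 5
(row=1, col=4): c = 0.4280 + -0.0400i → escape time 5
(row=1, col=5): c = 0.6900 + -0.0400i → escape time 3
(row=2, col=0): c = -0.6200 + -0.9600i → escape time 4
(row=2, col=1): c = -0.3580 + -0.9600i → escape time 5
(row=2, col=2): c = -0.0960 + -0.9600i → escape time 5
(row=2, col=3): c = 0.1660 + -0.9600i → escape time 4
(row=2, col=4): c = 0.4280 + -0.9600i → escape time 3
(row=2, col=5): c = 0.6900 + -0.9600i → escape time 2

Answer: 455532
555553
455432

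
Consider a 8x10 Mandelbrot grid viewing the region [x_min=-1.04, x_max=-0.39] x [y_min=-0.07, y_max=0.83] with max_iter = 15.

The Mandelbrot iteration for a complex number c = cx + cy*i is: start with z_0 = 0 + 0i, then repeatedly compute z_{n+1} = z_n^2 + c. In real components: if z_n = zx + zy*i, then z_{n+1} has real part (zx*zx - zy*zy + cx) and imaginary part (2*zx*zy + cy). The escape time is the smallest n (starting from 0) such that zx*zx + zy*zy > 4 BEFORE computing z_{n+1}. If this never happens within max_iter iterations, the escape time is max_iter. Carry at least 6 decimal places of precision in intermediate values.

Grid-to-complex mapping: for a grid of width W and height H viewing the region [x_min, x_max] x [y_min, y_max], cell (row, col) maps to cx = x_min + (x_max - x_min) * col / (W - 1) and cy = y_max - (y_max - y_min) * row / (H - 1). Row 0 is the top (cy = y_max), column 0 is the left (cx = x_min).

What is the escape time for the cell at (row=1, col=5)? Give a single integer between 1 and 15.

Answer: 6

Derivation:
z_0 = 0 + 0i, c = -0.5757 + 0.7300i
Iter 1: z = -0.5757 + 0.7300i, |z|^2 = 0.8643
Iter 2: z = -0.7772 + -0.1105i, |z|^2 = 0.6162
Iter 3: z = 0.0161 + 0.9018i, |z|^2 = 0.8135
Iter 4: z = -1.3887 + 0.7590i, |z|^2 = 2.5046
Iter 5: z = 0.7769 + -1.3780i, |z|^2 = 2.5024
Iter 6: z = -1.8710 + -1.4110i, |z|^2 = 5.4917
Escaped at iteration 6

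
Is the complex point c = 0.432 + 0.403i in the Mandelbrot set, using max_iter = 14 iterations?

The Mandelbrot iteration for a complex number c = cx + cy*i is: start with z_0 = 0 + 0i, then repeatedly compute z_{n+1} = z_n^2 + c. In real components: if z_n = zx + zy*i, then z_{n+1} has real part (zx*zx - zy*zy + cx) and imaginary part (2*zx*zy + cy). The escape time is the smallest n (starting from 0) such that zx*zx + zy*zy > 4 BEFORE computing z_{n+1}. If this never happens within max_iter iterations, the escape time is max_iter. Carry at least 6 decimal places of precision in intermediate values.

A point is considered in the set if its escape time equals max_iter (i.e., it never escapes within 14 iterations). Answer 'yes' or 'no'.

z_0 = 0 + 0i, c = 0.4320 + 0.4030i
Iter 1: z = 0.4320 + 0.4030i, |z|^2 = 0.3490
Iter 2: z = 0.4562 + 0.7512i, |z|^2 = 0.7724
Iter 3: z = 0.0758 + 1.0884i, |z|^2 = 1.1904
Iter 4: z = -0.7469 + 0.5681i, |z|^2 = 0.8806
Iter 5: z = 0.6671 + -0.4456i, |z|^2 = 0.6436
Iter 6: z = 0.6785 + -0.1915i, |z|^2 = 0.4970
Iter 7: z = 0.8556 + 0.1431i, |z|^2 = 0.7526
Iter 8: z = 1.1436 + 0.6479i, |z|^2 = 1.7276
Iter 9: z = 1.3201 + 1.8849i, |z|^2 = 5.2955
Escaped at iteration 9

Answer: no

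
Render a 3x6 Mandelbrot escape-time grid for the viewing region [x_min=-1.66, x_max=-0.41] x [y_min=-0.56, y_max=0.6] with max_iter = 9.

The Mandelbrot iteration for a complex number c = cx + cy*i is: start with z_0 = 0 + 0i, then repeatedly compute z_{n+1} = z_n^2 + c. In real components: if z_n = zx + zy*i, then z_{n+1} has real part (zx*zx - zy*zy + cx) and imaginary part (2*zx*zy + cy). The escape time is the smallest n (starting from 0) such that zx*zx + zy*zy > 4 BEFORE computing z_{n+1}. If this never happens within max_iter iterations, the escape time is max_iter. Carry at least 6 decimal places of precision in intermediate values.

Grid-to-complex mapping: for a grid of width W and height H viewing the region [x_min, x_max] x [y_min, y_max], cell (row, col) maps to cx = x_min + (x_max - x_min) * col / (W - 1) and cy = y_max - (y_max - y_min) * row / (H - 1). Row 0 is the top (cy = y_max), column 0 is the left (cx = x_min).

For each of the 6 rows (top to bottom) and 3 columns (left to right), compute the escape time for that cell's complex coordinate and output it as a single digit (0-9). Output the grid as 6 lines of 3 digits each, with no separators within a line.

Answer: 349
499
599
699
499
359

Derivation:
(row=0, col=0): c = -1.6600 + 0.6000i → escape time 3
(row=0, col=1): c = -1.0350 + 0.6000i → escape time 4
(row=0, col=2): c = -0.4100 + 0.6000i → escape time 9
(row=1, col=0): c = -1.6600 + 0.3680i → escape time 4
(row=1, col=1): c = -1.0350 + 0.3680i → escape time 9
(row=1, col=2): c = -0.4100 + 0.3680i → escape time 9
(row=2, col=0): c = -1.6600 + 0.1360i → escape time 5
(row=2, col=1): c = -1.0350 + 0.1360i → escape time 9
(row=2, col=2): c = -0.4100 + 0.1360i → escape time 9
(row=3, col=0): c = -1.6600 + -0.0960i → escape time 6
(row=3, col=1): c = -1.0350 + -0.0960i → escape time 9
(row=3, col=2): c = -0.4100 + -0.0960i → escape time 9
(row=4, col=0): c = -1.6600 + -0.3280i → escape time 4
(row=4, col=1): c = -1.0350 + -0.3280i → escape time 9
(row=4, col=2): c = -0.4100 + -0.3280i → escape time 9
(row=5, col=0): c = -1.6600 + -0.5600i → escape time 3
(row=5, col=1): c = -1.0350 + -0.5600i → escape time 5
(row=5, col=2): c = -0.4100 + -0.5600i → escape time 9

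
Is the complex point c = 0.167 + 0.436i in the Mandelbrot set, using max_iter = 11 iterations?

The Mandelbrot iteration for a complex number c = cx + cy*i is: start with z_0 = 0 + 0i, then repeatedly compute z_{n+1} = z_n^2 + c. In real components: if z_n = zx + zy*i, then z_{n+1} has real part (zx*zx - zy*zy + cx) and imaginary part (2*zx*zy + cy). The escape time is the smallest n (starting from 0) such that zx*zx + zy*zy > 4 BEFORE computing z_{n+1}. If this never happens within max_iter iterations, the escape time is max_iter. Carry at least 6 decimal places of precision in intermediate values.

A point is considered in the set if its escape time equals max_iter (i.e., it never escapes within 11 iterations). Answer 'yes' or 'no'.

z_0 = 0 + 0i, c = 0.1670 + 0.4360i
Iter 1: z = 0.1670 + 0.4360i, |z|^2 = 0.2180
Iter 2: z = 0.0048 + 0.5816i, |z|^2 = 0.3383
Iter 3: z = -0.1713 + 0.4416i, |z|^2 = 0.2243
Iter 4: z = 0.0013 + 0.2847i, |z|^2 = 0.0811
Iter 5: z = 0.0859 + 0.4368i, |z|^2 = 0.1981
Iter 6: z = -0.0164 + 0.5111i, |z|^2 = 0.2614
Iter 7: z = -0.0939 + 0.4193i, |z|^2 = 0.1846
Iter 8: z = 0.0000 + 0.3573i, |z|^2 = 0.1276
Iter 9: z = 0.0394 + 0.4360i, |z|^2 = 0.1917
Iter 10: z = -0.0216 + 0.4703i, |z|^2 = 0.2217
Did not escape in 11 iterations → in set

Answer: yes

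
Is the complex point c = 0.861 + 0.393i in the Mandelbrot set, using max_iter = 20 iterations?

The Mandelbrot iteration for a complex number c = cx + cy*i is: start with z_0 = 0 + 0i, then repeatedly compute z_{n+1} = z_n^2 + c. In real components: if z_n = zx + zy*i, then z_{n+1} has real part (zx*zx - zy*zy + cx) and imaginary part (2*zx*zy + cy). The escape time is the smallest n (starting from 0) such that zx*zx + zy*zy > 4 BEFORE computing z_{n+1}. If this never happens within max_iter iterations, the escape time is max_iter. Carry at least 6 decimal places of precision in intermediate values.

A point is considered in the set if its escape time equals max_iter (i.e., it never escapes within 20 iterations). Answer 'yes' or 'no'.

z_0 = 0 + 0i, c = 0.8610 + 0.3930i
Iter 1: z = 0.8610 + 0.3930i, |z|^2 = 0.8958
Iter 2: z = 1.4479 + 1.0697i, |z|^2 = 3.2407
Iter 3: z = 1.8130 + 3.4907i, |z|^2 = 15.4719
Escaped at iteration 3

Answer: no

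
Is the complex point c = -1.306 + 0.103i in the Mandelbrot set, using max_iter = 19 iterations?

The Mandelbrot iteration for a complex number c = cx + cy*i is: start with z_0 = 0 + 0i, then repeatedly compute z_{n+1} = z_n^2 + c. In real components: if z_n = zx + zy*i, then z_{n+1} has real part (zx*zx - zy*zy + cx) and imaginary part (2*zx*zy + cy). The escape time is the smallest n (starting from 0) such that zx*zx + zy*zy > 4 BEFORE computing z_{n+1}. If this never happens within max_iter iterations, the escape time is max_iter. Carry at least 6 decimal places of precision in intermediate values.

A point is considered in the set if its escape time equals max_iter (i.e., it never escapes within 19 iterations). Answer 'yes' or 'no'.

z_0 = 0 + 0i, c = -1.3060 + 0.1030i
Iter 1: z = -1.3060 + 0.1030i, |z|^2 = 1.7162
Iter 2: z = 0.3890 + -0.1660i, |z|^2 = 0.1789
Iter 3: z = -1.1822 + -0.0262i, |z|^2 = 1.3983
Iter 4: z = 0.0910 + 0.1649i, |z|^2 = 0.0355
Iter 5: z = -1.3249 + 0.1330i, |z|^2 = 1.7731
Iter 6: z = 0.4317 + -0.2494i, |z|^2 = 0.2486
Iter 7: z = -1.1818 + -0.1124i, |z|^2 = 1.4094
Iter 8: z = 0.0781 + 0.3686i, |z|^2 = 0.1420
Iter 9: z = -1.4358 + 0.1606i, |z|^2 = 2.0873
Iter 10: z = 0.7297 + -0.3581i, |z|^2 = 0.6607
Iter 11: z = -0.9018 + -0.4197i, |z|^2 = 0.9894
Iter 12: z = -0.6689 + 0.8599i, |z|^2 = 1.1868
Iter 13: z = -1.5980 + -1.0473i, |z|^2 = 3.6506
Iter 14: z = 0.1509 + 3.4503i, |z|^2 = 11.9274
Escaped at iteration 14

Answer: no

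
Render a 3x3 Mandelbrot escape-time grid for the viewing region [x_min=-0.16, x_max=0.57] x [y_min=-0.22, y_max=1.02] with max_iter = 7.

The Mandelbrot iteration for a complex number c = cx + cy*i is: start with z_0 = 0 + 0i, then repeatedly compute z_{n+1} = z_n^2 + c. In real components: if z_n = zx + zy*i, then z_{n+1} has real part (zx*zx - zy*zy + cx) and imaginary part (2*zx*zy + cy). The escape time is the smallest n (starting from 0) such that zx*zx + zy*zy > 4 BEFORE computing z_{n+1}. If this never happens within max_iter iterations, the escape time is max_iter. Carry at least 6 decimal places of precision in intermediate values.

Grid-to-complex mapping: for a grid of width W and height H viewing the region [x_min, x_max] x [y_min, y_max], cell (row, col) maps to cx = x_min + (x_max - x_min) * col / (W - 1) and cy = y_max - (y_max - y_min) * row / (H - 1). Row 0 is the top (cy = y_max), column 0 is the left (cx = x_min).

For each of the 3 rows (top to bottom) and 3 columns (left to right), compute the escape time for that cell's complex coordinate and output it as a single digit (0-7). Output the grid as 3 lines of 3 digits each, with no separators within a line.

Answer: 742
774
774

Derivation:
(row=0, col=0): c = -0.1600 + 1.0200i → escape time 7
(row=0, col=1): c = 0.2050 + 1.0200i → escape time 4
(row=0, col=2): c = 0.5700 + 1.0200i → escape time 2
(row=1, col=0): c = -0.1600 + 0.4000i → escape time 7
(row=1, col=1): c = 0.2050 + 0.4000i → escape time 7
(row=1, col=2): c = 0.5700 + 0.4000i → escape time 4
(row=2, col=0): c = -0.1600 + -0.2200i → escape time 7
(row=2, col=1): c = 0.2050 + -0.2200i → escape time 7
(row=2, col=2): c = 0.5700 + -0.2200i → escape time 4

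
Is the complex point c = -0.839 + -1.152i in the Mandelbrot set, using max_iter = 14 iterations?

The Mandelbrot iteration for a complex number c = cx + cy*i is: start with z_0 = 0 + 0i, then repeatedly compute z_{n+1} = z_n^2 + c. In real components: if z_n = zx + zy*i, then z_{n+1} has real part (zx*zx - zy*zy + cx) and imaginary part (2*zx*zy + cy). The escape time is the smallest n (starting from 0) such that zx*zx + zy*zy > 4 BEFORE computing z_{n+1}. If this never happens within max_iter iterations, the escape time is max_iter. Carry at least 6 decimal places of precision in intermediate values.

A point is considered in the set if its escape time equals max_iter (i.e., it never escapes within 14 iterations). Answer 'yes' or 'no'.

z_0 = 0 + 0i, c = -0.8390 + -1.1520i
Iter 1: z = -0.8390 + -1.1520i, |z|^2 = 2.0310
Iter 2: z = -1.4622 + 0.7811i, |z|^2 = 2.7480
Iter 3: z = 0.6889 + -3.4361i, |z|^2 = 12.2814
Escaped at iteration 3

Answer: no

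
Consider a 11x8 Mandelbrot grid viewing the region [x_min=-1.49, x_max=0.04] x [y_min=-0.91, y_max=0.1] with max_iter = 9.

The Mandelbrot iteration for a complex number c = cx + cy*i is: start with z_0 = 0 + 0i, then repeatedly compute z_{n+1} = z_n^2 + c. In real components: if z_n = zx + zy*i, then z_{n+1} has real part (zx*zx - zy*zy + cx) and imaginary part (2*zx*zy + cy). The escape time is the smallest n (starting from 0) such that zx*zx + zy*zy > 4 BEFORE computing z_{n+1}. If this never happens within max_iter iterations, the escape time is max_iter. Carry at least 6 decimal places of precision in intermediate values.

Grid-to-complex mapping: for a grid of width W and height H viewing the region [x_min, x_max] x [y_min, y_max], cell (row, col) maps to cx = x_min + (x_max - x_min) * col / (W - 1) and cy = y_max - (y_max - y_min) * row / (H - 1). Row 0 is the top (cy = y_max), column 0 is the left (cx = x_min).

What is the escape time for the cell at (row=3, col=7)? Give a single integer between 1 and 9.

z_0 = 0 + 0i, c = -0.4190 + -0.3329i
Iter 1: z = -0.4190 + -0.3329i, |z|^2 = 0.2864
Iter 2: z = -0.3542 + -0.0539i, |z|^2 = 0.1284
Iter 3: z = -0.2964 + -0.2947i, |z|^2 = 0.1747
Iter 4: z = -0.4180 + -0.1582i, |z|^2 = 0.1997
Iter 5: z = -0.2693 + -0.2006i, |z|^2 = 0.1128
Iter 6: z = -0.3867 + -0.2248i, |z|^2 = 0.2001
Iter 7: z = -0.3200 + -0.1590i, |z|^2 = 0.1277
Iter 8: z = -0.3419 + -0.2311i, |z|^2 = 0.1703

Answer: 9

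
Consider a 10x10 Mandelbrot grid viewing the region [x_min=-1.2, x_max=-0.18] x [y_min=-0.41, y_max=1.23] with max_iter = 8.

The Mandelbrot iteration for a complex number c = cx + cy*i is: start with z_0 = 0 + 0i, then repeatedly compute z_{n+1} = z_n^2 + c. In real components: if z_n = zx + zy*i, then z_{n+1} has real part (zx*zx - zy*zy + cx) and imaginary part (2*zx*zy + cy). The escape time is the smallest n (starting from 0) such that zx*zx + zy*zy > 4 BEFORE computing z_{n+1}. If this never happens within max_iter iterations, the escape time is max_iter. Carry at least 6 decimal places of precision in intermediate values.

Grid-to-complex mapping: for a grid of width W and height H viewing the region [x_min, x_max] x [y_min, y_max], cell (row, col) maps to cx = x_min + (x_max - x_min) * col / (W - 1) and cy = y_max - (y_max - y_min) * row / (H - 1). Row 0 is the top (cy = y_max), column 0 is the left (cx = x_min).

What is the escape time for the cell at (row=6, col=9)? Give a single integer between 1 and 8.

Answer: 8

Derivation:
z_0 = 0 + 0i, c = -0.1800 + 0.1367i
Iter 1: z = -0.1800 + 0.1367i, |z|^2 = 0.0511
Iter 2: z = -0.1663 + 0.0875i, |z|^2 = 0.0353
Iter 3: z = -0.1600 + 0.1076i, |z|^2 = 0.0372
Iter 4: z = -0.1660 + 0.1022i, |z|^2 = 0.0380
Iter 5: z = -0.1629 + 0.1027i, |z|^2 = 0.0371
Iter 6: z = -0.1640 + 0.1032i, |z|^2 = 0.0376
Iter 7: z = -0.1637 + 0.1028i, |z|^2 = 0.0374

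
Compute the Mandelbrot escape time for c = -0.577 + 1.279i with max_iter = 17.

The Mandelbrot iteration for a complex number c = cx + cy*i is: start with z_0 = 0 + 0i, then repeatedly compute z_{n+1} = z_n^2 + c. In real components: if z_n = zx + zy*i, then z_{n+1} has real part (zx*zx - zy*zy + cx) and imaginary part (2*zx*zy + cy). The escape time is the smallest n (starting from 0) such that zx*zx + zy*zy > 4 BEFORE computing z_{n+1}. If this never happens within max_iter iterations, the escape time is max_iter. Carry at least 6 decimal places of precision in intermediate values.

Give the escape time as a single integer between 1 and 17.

z_0 = 0 + 0i, c = -0.5770 + 1.2790i
Iter 1: z = -0.5770 + 1.2790i, |z|^2 = 1.9688
Iter 2: z = -1.8799 + -0.1970i, |z|^2 = 3.5729
Iter 3: z = 2.9183 + 2.0196i, |z|^2 = 12.5949
Escaped at iteration 3

Answer: 3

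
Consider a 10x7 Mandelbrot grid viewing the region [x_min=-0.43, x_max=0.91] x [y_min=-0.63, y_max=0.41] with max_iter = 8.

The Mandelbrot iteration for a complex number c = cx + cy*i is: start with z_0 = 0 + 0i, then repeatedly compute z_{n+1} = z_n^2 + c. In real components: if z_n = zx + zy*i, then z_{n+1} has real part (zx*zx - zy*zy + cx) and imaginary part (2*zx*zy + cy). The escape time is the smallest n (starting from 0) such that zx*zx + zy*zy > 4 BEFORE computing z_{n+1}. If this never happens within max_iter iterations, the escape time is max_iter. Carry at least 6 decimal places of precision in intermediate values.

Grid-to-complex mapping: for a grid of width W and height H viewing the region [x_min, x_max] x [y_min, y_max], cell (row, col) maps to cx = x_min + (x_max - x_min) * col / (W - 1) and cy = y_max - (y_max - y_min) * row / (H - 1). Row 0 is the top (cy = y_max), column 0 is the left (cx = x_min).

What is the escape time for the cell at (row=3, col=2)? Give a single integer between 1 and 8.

Answer: 8

Derivation:
z_0 = 0 + 0i, c = -0.1322 + -0.1100i
Iter 1: z = -0.1322 + -0.1100i, |z|^2 = 0.0296
Iter 2: z = -0.1268 + -0.0809i, |z|^2 = 0.0226
Iter 3: z = -0.1227 + -0.0895i, |z|^2 = 0.0231
Iter 4: z = -0.1252 + -0.0880i, |z|^2 = 0.0234
Iter 5: z = -0.1243 + -0.0880i, |z|^2 = 0.0232
Iter 6: z = -0.1245 + -0.0881i, |z|^2 = 0.0233
Iter 7: z = -0.1245 + -0.0881i, |z|^2 = 0.0233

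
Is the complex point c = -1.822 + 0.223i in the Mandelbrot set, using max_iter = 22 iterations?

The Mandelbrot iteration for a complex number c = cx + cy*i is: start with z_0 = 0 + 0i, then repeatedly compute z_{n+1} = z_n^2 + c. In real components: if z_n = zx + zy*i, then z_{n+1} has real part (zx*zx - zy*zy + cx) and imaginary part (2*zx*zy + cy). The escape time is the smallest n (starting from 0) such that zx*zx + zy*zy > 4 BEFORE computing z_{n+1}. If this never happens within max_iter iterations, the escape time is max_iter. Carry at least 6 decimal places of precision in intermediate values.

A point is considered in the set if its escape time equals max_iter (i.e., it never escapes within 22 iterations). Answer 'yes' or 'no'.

z_0 = 0 + 0i, c = -1.8220 + 0.2230i
Iter 1: z = -1.8220 + 0.2230i, |z|^2 = 3.3694
Iter 2: z = 1.4480 + -0.5896i, |z|^2 = 2.4442
Iter 3: z = -0.0731 + -1.4845i, |z|^2 = 2.2090
Iter 4: z = -4.0203 + 0.4399i, |z|^2 = 16.3563
Escaped at iteration 4

Answer: no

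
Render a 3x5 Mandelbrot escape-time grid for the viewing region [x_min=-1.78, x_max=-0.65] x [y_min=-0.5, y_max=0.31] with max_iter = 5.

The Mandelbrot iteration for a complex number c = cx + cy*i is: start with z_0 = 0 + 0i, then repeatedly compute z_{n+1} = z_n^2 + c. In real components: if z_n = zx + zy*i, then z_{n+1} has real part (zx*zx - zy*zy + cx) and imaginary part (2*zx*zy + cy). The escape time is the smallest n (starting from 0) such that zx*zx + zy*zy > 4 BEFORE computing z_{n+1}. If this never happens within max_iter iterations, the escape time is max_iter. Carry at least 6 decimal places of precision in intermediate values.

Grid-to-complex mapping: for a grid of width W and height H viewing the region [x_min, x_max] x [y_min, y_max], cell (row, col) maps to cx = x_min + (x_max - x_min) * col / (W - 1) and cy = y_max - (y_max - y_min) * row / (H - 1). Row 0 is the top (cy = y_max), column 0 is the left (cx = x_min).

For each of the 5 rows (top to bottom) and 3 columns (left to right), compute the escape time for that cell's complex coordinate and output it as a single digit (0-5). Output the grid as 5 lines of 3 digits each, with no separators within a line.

Answer: 455
455
455
455
355

Derivation:
(row=0, col=0): c = -1.7800 + 0.3100i → escape time 4
(row=0, col=1): c = -1.2150 + 0.3100i → escape time 5
(row=0, col=2): c = -0.6500 + 0.3100i → escape time 5
(row=1, col=0): c = -1.7800 + 0.1075i → escape time 4
(row=1, col=1): c = -1.2150 + 0.1075i → escape time 5
(row=1, col=2): c = -0.6500 + 0.1075i → escape time 5
(row=2, col=0): c = -1.7800 + -0.0950i → escape time 4
(row=2, col=1): c = -1.2150 + -0.0950i → escape time 5
(row=2, col=2): c = -0.6500 + -0.0950i → escape time 5
(row=3, col=0): c = -1.7800 + -0.2975i → escape time 4
(row=3, col=1): c = -1.2150 + -0.2975i → escape time 5
(row=3, col=2): c = -0.6500 + -0.2975i → escape time 5
(row=4, col=0): c = -1.7800 + -0.5000i → escape time 3
(row=4, col=1): c = -1.2150 + -0.5000i → escape time 5
(row=4, col=2): c = -0.6500 + -0.5000i → escape time 5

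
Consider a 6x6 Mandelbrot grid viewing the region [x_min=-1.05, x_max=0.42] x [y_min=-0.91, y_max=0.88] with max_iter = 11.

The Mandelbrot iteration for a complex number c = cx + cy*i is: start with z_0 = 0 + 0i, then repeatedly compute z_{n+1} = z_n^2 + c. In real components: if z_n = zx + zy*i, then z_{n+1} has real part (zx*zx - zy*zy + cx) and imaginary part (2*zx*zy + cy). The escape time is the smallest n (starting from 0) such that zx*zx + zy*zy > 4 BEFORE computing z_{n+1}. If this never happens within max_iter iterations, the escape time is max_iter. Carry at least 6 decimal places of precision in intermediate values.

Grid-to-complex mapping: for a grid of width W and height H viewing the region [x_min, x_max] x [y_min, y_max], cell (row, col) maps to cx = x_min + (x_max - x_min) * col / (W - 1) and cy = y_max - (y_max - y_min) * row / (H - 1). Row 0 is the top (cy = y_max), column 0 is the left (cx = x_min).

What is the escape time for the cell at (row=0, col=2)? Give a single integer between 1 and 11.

z_0 = 0 + 0i, c = -0.4620 + 0.8800i
Iter 1: z = -0.4620 + 0.8800i, |z|^2 = 0.9878
Iter 2: z = -1.0230 + 0.0669i, |z|^2 = 1.0509
Iter 3: z = 0.5800 + 0.7432i, |z|^2 = 0.8887
Iter 4: z = -0.6779 + 1.7420i, |z|^2 = 3.4943
Iter 5: z = -3.0371 + -1.4820i, |z|^2 = 11.4199
Escaped at iteration 5

Answer: 5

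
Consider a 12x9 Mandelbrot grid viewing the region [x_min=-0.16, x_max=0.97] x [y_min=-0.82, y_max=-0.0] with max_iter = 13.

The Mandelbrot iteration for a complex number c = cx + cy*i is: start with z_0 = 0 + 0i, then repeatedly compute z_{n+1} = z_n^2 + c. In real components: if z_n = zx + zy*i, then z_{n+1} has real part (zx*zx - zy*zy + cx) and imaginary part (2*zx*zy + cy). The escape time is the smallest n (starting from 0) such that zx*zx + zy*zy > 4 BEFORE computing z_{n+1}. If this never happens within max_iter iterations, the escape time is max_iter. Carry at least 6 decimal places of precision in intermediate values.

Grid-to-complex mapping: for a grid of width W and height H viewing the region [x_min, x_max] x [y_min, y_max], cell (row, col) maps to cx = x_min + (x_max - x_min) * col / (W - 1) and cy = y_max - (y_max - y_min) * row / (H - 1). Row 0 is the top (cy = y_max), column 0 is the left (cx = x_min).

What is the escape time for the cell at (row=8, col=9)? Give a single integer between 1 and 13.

z_0 = 0 + 0i, c = 0.7645 + -0.8200i
Iter 1: z = 0.7645 + -0.8200i, |z|^2 = 1.2569
Iter 2: z = 0.6767 + -2.0739i, |z|^2 = 4.7588
Escaped at iteration 2

Answer: 2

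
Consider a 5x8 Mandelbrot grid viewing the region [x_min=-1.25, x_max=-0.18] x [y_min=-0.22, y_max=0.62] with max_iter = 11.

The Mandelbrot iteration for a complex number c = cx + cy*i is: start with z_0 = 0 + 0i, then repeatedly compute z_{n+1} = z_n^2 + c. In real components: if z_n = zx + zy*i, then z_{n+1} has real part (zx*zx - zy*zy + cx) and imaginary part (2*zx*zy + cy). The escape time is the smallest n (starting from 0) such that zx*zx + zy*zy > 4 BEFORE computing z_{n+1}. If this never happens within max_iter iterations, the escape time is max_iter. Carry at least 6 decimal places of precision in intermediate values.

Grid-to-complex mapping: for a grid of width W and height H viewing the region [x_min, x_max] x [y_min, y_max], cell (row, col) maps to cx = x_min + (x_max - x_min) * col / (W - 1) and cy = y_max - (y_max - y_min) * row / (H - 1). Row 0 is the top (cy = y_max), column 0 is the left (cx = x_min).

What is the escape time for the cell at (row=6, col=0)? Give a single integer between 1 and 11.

Answer: 11

Derivation:
z_0 = 0 + 0i, c = -1.2500 + -0.1000i
Iter 1: z = -1.2500 + -0.1000i, |z|^2 = 1.5725
Iter 2: z = 0.3025 + 0.1500i, |z|^2 = 0.1140
Iter 3: z = -1.1810 + -0.0092i, |z|^2 = 1.3948
Iter 4: z = 0.1447 + -0.0782i, |z|^2 = 0.0270
Iter 5: z = -1.2352 + -0.1226i, |z|^2 = 1.5407
Iter 6: z = 0.2606 + 0.2029i, |z|^2 = 0.1091
Iter 7: z = -1.2232 + 0.0058i, |z|^2 = 1.4963
Iter 8: z = 0.2463 + -0.1141i, |z|^2 = 0.0737
Iter 9: z = -1.2024 + -0.1562i, |z|^2 = 1.4701
Iter 10: z = 0.1713 + 0.2756i, |z|^2 = 0.1053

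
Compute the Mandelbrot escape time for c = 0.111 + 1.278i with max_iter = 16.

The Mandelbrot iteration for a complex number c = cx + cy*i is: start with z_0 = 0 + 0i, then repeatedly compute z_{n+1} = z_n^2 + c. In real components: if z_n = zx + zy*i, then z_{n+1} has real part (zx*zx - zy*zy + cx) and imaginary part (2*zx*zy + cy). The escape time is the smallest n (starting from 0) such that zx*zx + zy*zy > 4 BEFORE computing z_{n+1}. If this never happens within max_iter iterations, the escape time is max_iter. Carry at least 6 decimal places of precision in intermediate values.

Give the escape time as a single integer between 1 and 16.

z_0 = 0 + 0i, c = 0.1110 + 1.2780i
Iter 1: z = 0.1110 + 1.2780i, |z|^2 = 1.6456
Iter 2: z = -1.5100 + 1.5617i, |z|^2 = 4.7189
Escaped at iteration 2

Answer: 2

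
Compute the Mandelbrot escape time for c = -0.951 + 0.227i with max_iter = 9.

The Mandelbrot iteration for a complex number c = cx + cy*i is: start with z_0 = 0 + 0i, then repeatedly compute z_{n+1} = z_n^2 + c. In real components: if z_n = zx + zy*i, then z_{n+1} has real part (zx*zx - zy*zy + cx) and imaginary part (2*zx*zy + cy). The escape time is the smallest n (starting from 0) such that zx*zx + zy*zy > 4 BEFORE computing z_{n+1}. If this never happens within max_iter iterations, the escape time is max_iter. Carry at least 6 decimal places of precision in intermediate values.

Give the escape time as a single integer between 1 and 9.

z_0 = 0 + 0i, c = -0.9510 + 0.2270i
Iter 1: z = -0.9510 + 0.2270i, |z|^2 = 0.9559
Iter 2: z = -0.0981 + -0.2048i, |z|^2 = 0.0516
Iter 3: z = -0.9833 + 0.2672i, |z|^2 = 1.0383
Iter 4: z = -0.0555 + -0.2984i, |z|^2 = 0.0921
Iter 5: z = -1.0370 + 0.2601i, |z|^2 = 1.1430
Iter 6: z = 0.0567 + -0.3125i, |z|^2 = 0.1009
Iter 7: z = -1.0455 + 0.1916i, |z|^2 = 1.1297
Iter 8: z = 0.1053 + -0.1736i, |z|^2 = 0.0412

Answer: 9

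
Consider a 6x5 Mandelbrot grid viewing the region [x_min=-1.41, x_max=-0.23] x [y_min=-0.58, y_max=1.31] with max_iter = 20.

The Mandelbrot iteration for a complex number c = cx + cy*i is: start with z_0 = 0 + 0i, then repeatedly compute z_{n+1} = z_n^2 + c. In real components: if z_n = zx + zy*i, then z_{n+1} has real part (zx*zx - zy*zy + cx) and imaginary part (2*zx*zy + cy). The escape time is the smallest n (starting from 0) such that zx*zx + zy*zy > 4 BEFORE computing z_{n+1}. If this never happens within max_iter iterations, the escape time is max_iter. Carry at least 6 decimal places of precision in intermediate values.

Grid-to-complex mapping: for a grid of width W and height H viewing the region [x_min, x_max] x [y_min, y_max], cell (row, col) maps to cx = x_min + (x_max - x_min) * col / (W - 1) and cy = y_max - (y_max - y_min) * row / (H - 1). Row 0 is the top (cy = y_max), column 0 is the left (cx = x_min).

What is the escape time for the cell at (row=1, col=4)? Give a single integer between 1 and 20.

z_0 = 0 + 0i, c = -0.4660 + 0.8375i
Iter 1: z = -0.4660 + 0.8375i, |z|^2 = 0.9186
Iter 2: z = -0.9503 + 0.0570i, |z|^2 = 0.9062
Iter 3: z = 0.4337 + 0.7293i, |z|^2 = 0.7200
Iter 4: z = -0.8097 + 1.4701i, |z|^2 = 2.8169
Iter 5: z = -1.9716 + -1.5432i, |z|^2 = 6.2688
Escaped at iteration 5

Answer: 5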